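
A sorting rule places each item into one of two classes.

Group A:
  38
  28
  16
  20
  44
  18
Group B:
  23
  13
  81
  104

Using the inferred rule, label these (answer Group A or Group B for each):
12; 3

Group A, Group B

Every 'Group A' example satisfies: even AND at most 44. None of the 'Group B' examples do.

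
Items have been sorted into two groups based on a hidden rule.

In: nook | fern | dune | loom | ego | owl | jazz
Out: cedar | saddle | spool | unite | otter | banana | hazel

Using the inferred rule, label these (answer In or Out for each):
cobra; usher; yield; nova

Out, Out, Out, In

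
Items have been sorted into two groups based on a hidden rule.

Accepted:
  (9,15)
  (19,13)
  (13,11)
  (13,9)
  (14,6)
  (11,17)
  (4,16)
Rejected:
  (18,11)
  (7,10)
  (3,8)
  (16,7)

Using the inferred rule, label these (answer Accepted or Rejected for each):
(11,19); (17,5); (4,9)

Accepted, Accepted, Rejected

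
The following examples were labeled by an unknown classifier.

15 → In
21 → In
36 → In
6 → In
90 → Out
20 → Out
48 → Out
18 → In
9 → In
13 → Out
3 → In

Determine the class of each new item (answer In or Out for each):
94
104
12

Out, Out, In

Every 'In' example satisfies: multiple of 3 AND at most 36. None of the 'Out' examples do.
94 → 94 = 3·31 + 1, 94 > 36 → Out.
104 → 104 = 3·34 + 2, 104 > 36 → Out.
12 → 12 = 3·4, 12 ≤ 36 → In.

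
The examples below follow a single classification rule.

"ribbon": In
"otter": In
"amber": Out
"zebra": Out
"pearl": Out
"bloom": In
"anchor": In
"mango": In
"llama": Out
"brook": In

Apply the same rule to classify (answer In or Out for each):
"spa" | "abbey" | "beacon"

The simplest hypothesis consistent with all the labels is: contains 'o'.
"spa": no 'o' — doesn't match, so Out. "abbey": no 'o' — doesn't match, so Out. "beacon": has 'o' — has this property, so In.

Out, Out, In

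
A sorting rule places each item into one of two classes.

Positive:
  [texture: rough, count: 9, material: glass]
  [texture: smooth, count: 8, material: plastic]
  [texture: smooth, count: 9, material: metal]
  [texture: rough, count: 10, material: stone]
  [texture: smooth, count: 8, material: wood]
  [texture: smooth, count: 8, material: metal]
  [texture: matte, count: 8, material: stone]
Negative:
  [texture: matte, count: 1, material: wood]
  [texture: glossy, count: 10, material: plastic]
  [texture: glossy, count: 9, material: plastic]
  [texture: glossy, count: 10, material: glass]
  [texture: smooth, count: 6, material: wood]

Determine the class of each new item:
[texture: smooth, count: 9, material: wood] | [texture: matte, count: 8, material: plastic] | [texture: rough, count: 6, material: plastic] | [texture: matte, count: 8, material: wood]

Positive, Positive, Negative, Positive

The classifier is using: texture is not glossy AND count ≥ 8.
[texture: smooth, count: 9, material: wood]: texture is smooth, count = 9, fits → Positive.
[texture: matte, count: 8, material: plastic]: texture is matte, count = 8, fits → Positive.
[texture: rough, count: 6, material: plastic]: texture is rough, count = 6, fails this test → Negative.
[texture: matte, count: 8, material: wood]: texture is matte, count = 8, fits → Positive.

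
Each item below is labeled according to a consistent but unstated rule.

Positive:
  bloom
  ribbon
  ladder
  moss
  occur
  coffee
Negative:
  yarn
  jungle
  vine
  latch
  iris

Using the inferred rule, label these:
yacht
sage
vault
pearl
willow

Negative, Negative, Negative, Negative, Positive

The classifier is using: has a double letter.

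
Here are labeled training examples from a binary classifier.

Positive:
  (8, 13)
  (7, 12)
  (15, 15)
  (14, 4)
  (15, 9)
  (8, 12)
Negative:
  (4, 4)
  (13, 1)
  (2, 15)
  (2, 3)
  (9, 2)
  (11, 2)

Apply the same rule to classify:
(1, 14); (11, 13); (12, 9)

Negative, Positive, Positive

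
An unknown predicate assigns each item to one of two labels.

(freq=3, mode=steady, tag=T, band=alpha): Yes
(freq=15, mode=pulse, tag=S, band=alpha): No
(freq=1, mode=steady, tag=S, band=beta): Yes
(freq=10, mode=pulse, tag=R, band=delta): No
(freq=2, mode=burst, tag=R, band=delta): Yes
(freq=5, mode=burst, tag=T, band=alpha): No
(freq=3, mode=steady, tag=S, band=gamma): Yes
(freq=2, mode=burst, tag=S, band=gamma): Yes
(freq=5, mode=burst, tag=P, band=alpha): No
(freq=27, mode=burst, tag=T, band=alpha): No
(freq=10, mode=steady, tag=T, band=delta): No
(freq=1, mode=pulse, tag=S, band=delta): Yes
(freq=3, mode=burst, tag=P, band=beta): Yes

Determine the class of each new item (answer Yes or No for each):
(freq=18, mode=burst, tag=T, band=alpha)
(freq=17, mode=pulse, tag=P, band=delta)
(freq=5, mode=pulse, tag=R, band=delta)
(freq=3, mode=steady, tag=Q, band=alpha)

No, No, No, Yes

The common property of the 'Yes' items is: freq ≤ 3. No 'No' item has it.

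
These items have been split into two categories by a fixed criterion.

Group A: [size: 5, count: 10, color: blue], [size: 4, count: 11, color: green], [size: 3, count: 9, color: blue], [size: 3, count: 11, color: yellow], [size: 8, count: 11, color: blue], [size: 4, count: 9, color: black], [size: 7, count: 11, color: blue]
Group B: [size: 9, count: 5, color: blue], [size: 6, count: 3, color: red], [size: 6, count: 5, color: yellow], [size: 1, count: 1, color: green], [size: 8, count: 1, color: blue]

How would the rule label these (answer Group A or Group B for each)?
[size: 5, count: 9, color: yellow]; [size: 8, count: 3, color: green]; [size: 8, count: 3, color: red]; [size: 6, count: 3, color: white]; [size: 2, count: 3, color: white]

Group A, Group B, Group B, Group B, Group B

The rule appears to be: count ≥ 9.
[size: 5, count: 9, color: yellow] — count = 9, hence Group A. [size: 8, count: 3, color: green] — count = 3, hence Group B. [size: 8, count: 3, color: red] — count = 3, hence Group B. [size: 6, count: 3, color: white] — count = 3, hence Group B. [size: 2, count: 3, color: white] — count = 3, hence Group B.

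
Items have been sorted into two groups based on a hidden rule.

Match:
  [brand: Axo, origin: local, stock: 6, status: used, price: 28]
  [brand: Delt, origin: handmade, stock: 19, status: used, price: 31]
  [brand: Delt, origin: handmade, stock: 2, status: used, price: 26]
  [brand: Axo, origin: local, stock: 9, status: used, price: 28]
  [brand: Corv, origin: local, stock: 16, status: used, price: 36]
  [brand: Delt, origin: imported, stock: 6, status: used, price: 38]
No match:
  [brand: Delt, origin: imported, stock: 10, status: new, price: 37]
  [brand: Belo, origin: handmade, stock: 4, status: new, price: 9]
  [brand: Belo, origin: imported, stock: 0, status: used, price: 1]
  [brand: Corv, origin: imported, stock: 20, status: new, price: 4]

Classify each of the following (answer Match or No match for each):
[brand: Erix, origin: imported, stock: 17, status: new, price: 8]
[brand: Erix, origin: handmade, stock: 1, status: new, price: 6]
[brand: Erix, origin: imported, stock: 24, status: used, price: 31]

No match, No match, Match

A rule that fits every label: status is used AND price ≥ 4 — true of each 'Match' example, false of each 'No match' one.
[brand: Erix, origin: imported, stock: 17, status: new, price: 8] → status is new, price = 8 → No match.
[brand: Erix, origin: handmade, stock: 1, status: new, price: 6] → status is new, price = 6 → No match.
[brand: Erix, origin: imported, stock: 24, status: used, price: 31] → status is used, price = 31 → Match.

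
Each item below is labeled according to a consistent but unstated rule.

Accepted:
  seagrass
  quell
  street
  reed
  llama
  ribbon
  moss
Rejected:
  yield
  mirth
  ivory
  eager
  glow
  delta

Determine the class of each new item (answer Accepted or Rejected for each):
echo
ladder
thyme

Rejected, Accepted, Rejected

'Accepted' ⟺ has a double letter.
echo: no doubled letter — does not satisfy this, so Rejected.
ladder: 'dd' doubled — meets the rule, so Accepted.
thyme: no doubled letter — does not satisfy this, so Rejected.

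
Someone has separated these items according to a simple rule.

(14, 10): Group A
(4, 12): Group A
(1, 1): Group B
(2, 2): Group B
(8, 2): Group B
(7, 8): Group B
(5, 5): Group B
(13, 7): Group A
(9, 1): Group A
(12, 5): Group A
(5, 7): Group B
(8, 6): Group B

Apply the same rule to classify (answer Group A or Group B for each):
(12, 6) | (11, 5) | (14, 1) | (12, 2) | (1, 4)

The pattern is that an item is 'Group A' exactly when: max ≥ 9.

Group A, Group A, Group A, Group A, Group B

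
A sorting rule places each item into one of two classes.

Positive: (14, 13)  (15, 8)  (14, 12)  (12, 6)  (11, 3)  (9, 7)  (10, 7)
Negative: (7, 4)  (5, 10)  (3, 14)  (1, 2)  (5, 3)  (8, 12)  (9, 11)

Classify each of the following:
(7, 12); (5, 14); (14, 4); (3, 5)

The pattern is that an item is 'Positive' exactly when: first > second AND sum ≥ 14.
(7, 12) → 7 < 12, 7+12 = 19 → Negative. (5, 14) → 5 < 14, 5+14 = 19 → Negative. (14, 4) → 14 > 4, 14+4 = 18 → Positive. (3, 5) → 3 < 5, 3+5 = 8 → Negative.

Negative, Negative, Positive, Negative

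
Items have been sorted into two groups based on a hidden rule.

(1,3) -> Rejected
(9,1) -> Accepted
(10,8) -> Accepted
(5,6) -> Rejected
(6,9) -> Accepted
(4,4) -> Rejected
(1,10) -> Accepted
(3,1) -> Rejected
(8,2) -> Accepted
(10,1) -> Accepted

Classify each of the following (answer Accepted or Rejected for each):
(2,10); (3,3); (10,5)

The common property of the 'Accepted' items is: max ≥ 8. No 'Rejected' item has it.

Accepted, Rejected, Accepted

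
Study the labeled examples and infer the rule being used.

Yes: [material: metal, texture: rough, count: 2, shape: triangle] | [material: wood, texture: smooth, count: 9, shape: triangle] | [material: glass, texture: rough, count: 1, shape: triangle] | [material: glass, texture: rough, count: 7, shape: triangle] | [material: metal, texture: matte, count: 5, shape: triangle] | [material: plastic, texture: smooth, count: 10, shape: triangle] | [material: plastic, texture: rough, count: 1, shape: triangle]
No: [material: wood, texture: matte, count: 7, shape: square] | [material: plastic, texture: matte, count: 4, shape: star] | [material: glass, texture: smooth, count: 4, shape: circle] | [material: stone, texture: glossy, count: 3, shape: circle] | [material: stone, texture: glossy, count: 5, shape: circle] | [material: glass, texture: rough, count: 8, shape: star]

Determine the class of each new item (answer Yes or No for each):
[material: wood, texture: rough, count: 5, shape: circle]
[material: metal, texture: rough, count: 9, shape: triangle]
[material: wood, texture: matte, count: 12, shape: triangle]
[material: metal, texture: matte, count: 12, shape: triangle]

No, Yes, Yes, Yes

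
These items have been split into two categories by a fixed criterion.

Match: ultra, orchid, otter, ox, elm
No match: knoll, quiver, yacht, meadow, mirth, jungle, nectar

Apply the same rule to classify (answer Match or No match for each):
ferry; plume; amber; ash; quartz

No match, No match, Match, Match, No match

The distinguishing property — starts with a vowel — holds for all the 'Match' cases and none of the 'No match' cases.
No match: ferry, since starts with 'f'. No match: plume, since starts with 'p'. Match: amber, since starts with 'a'. Match: ash, since starts with 'a'. No match: quartz, since starts with 'q'.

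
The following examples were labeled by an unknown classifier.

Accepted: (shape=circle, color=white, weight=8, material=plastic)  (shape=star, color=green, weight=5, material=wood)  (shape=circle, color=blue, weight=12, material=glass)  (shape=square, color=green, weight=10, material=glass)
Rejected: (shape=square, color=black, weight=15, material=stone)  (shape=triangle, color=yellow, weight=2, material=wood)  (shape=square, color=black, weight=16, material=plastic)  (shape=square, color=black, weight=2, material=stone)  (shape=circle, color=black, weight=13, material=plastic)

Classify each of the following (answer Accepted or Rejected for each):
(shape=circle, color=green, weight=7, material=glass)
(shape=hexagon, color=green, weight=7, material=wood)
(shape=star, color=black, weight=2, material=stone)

The common property of the 'Accepted' items is: weight ≥ 5 AND weight ≤ 12. No 'Rejected' item has it.

Accepted, Accepted, Rejected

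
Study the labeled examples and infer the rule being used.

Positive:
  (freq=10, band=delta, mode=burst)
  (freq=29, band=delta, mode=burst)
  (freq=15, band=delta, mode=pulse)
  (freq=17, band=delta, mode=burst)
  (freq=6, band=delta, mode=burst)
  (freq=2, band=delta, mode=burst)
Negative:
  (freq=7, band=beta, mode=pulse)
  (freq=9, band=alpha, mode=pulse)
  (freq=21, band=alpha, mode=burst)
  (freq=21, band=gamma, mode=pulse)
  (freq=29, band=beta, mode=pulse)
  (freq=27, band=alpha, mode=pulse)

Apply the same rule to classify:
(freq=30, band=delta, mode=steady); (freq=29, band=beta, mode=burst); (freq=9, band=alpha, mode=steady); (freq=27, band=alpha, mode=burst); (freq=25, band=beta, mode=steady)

The common property of the 'Positive' items is: band is delta. No 'Negative' item has it.
(freq=30, band=delta, mode=steady) → band is delta → Positive. (freq=29, band=beta, mode=burst) → band is beta → Negative. (freq=9, band=alpha, mode=steady) → band is alpha → Negative. (freq=27, band=alpha, mode=burst) → band is alpha → Negative. (freq=25, band=beta, mode=steady) → band is beta → Negative.

Positive, Negative, Negative, Negative, Negative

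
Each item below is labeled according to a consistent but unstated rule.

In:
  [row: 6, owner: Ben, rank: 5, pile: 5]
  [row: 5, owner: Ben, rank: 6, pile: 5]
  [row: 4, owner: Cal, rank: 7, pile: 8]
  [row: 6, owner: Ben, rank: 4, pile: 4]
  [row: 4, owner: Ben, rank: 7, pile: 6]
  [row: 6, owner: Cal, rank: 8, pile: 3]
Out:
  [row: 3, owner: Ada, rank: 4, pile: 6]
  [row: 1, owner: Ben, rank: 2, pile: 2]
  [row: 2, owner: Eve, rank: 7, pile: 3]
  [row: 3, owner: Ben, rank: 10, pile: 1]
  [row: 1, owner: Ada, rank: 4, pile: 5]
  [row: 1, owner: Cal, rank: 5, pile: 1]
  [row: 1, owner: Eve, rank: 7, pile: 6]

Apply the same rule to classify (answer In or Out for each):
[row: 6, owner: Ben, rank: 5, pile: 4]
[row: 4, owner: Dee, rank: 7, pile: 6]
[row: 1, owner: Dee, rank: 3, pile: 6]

Rule: row ≥ 4. This holds for each 'In' example and fails for each 'Out' one.

In, In, Out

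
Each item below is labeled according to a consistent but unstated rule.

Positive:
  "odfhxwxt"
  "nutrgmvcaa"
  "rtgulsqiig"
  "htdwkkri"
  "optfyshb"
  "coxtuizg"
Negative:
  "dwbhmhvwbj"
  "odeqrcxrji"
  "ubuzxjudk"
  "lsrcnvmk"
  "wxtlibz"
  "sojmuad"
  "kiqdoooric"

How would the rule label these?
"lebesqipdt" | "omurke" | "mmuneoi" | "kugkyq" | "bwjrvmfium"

The pattern is that an item is 'Positive' exactly when: even length AND contains 't'.

Positive, Negative, Negative, Negative, Negative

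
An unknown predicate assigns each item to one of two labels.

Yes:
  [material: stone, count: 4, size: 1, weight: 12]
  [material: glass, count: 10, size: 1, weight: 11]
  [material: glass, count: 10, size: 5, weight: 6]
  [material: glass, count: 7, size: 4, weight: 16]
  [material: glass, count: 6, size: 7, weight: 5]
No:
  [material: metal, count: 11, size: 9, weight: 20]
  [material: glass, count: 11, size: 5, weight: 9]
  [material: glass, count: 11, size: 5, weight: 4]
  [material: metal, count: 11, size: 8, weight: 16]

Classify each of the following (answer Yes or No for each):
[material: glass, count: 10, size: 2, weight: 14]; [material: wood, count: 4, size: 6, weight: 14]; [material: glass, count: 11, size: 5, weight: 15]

The distinguishing property — count ≤ 10 — holds for all the 'Yes' cases and none of the 'No' cases.
Yes: [material: glass, count: 10, size: 2, weight: 14], since count = 10.
Yes: [material: wood, count: 4, size: 6, weight: 14], since count = 4.
No: [material: glass, count: 11, size: 5, weight: 15], since count = 11.

Yes, Yes, No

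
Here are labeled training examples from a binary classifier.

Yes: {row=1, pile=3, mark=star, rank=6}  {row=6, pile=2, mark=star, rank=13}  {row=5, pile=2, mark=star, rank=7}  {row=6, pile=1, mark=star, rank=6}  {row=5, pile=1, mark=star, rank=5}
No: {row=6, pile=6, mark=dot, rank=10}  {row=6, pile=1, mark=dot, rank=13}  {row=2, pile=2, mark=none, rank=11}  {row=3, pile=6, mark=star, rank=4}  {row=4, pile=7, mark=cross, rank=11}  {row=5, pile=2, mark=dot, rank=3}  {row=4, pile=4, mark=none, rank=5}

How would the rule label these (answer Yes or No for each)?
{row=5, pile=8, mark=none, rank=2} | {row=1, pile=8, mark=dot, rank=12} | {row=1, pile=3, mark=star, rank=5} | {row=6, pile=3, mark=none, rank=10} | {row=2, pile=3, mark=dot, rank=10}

The rule appears to be: mark is star AND pile ≤ 3.

No, No, Yes, No, No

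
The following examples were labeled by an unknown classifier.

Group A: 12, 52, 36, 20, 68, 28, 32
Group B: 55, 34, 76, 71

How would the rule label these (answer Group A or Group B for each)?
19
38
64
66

All 'Group A' examples share one property — multiple of 4 AND at most 68 — and every 'Group B' example lacks it.
19 — 19 = 4·4 + 3, 19 ≤ 68, hence Group B.
38 — 38 = 4·9 + 2, 38 ≤ 68, hence Group B.
64 — 64 = 4·16, 64 ≤ 68, hence Group A.
66 — 66 = 4·16 + 2, 66 ≤ 68, hence Group B.

Group B, Group B, Group A, Group B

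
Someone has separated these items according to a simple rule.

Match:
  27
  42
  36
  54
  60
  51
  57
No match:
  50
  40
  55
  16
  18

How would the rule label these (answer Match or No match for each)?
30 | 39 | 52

Match, Match, No match

All 'Match' examples share one property — multiple of 3 AND at least 27 — and every 'No match' example lacks it.
30 — 30 = 3·10, 30 ≥ 27, hence Match.
39 — 39 = 3·13, 39 ≥ 27, hence Match.
52 — 52 = 3·17 + 1, 52 ≥ 27, hence No match.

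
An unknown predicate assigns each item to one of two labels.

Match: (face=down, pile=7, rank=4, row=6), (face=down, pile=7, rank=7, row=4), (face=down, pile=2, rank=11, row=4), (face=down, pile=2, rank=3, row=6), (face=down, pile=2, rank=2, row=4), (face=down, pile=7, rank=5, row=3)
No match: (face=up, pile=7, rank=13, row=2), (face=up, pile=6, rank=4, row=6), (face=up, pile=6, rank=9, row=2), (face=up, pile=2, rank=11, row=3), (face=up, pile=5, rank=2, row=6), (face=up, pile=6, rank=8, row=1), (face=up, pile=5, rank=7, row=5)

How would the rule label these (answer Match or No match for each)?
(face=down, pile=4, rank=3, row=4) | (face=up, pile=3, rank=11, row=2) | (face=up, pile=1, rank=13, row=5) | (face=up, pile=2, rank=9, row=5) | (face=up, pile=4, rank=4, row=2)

Match, No match, No match, No match, No match

The pattern is that an item is 'Match' exactly when: face is down.
(face=down, pile=4, rank=3, row=4): Match (face is down). (face=up, pile=3, rank=11, row=2): No match (face is up). (face=up, pile=1, rank=13, row=5): No match (face is up). (face=up, pile=2, rank=9, row=5): No match (face is up). (face=up, pile=4, rank=4, row=2): No match (face is up).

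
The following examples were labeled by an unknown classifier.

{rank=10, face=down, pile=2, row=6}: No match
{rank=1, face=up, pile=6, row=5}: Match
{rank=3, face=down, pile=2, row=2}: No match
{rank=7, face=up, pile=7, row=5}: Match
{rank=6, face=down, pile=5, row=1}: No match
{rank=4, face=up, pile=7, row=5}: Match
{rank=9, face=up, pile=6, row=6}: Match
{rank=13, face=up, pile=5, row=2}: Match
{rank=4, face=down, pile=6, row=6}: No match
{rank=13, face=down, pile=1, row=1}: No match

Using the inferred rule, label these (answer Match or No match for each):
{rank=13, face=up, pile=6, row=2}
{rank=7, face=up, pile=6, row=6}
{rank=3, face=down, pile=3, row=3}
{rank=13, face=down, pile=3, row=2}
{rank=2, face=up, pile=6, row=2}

Match, Match, No match, No match, Match

The rule appears to be: face is up.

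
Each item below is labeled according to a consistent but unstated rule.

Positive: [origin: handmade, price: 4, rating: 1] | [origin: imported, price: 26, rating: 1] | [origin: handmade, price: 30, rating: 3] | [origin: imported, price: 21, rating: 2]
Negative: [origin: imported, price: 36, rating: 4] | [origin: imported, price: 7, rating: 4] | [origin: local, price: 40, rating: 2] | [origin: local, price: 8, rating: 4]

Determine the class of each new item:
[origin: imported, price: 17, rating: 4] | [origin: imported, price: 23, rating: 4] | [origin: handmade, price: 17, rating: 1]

A rule that fits every label: price ≤ 30 AND rating ≤ 3 — true of each 'Positive' example, false of each 'Negative' one.

Negative, Negative, Positive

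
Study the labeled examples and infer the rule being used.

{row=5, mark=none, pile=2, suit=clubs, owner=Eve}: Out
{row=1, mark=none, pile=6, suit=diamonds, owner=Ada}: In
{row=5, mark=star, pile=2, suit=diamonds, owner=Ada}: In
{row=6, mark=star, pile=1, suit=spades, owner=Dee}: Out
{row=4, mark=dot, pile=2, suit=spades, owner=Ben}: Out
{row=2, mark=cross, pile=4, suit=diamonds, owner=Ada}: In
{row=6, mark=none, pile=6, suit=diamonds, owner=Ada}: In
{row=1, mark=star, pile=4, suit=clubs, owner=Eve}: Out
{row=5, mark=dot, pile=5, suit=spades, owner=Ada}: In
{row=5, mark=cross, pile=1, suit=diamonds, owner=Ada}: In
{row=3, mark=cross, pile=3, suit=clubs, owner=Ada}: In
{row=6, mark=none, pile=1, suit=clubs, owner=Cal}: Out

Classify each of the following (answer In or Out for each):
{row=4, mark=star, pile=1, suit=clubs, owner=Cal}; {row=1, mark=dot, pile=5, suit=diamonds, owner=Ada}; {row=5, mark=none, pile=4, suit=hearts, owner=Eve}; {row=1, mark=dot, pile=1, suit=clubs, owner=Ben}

Out, In, Out, Out

The rule appears to be: owner is Ada.
{row=4, mark=star, pile=1, suit=clubs, owner=Cal}: owner is Cal, lacks this property → Out.
{row=1, mark=dot, pile=5, suit=diamonds, owner=Ada}: owner is Ada, qualifies → In.
{row=5, mark=none, pile=4, suit=hearts, owner=Eve}: owner is Eve, lacks this property → Out.
{row=1, mark=dot, pile=1, suit=clubs, owner=Ben}: owner is Ben, lacks this property → Out.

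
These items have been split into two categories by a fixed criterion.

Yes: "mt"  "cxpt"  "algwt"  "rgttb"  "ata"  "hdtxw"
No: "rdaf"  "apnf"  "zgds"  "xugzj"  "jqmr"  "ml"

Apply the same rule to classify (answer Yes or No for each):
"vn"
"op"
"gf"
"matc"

No, No, No, Yes

Comparing the two groups points to one rule — contains 't'.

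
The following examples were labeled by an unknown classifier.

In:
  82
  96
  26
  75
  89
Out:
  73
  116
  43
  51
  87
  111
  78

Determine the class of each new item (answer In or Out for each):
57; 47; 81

Out, In, Out

A rule that fits every label: ≡ 5 (mod 7) — true of each 'In' example, false of each 'Out' one.
57: 57 mod 7 = 1, does not pass → Out. 47: 47 mod 7 = 5, meets the rule → In. 81: 81 mod 7 = 4, does not pass → Out.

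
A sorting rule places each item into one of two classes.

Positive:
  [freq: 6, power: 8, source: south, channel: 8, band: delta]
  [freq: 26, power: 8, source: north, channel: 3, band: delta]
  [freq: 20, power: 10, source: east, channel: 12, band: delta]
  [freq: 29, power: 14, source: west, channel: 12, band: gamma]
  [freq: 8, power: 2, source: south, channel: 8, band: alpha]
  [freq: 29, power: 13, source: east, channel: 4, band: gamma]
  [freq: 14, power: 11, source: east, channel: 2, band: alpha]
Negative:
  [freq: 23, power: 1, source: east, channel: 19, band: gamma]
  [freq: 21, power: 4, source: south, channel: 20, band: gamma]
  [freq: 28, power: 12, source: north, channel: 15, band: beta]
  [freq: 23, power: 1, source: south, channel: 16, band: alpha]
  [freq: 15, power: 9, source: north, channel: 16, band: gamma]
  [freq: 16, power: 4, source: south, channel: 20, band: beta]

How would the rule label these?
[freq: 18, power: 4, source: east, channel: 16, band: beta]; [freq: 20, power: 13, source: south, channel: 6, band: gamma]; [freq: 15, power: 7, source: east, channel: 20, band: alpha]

The common property of the 'Positive' items is: channel ≤ 12. No 'Negative' item has it.

Negative, Positive, Negative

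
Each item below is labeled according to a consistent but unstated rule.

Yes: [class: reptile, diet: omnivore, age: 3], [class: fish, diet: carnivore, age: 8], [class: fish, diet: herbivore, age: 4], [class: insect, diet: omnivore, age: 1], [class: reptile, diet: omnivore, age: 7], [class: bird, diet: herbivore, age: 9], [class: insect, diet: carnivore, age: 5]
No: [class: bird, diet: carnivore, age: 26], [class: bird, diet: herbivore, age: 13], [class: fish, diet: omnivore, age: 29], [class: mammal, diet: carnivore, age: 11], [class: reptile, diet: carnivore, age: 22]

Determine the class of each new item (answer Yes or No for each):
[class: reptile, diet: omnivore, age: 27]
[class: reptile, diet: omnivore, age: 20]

The rule appears to be: age ≤ 9.
[class: reptile, diet: omnivore, age: 27]: age = 27 — fails the rule, so No.
[class: reptile, diet: omnivore, age: 20]: age = 20 — fails the rule, so No.

No, No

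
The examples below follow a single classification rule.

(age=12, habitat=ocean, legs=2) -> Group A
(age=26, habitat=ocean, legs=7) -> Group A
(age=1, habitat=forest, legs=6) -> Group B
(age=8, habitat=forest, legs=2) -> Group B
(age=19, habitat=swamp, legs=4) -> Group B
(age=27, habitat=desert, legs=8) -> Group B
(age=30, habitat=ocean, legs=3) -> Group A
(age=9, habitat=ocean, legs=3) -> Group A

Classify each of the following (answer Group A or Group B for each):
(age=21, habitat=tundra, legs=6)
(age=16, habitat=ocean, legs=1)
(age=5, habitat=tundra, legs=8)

Group B, Group A, Group B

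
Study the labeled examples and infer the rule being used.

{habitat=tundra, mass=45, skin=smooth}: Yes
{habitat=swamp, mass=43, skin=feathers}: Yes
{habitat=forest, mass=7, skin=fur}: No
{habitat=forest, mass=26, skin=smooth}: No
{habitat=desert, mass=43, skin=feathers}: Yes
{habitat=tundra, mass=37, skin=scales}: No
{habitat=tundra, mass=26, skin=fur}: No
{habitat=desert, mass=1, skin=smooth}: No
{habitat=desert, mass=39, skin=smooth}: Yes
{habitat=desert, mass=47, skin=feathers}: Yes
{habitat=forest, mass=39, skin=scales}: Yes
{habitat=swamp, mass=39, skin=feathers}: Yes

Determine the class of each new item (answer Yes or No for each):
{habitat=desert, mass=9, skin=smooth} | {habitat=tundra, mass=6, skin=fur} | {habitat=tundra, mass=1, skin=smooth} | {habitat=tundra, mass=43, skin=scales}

No, No, No, Yes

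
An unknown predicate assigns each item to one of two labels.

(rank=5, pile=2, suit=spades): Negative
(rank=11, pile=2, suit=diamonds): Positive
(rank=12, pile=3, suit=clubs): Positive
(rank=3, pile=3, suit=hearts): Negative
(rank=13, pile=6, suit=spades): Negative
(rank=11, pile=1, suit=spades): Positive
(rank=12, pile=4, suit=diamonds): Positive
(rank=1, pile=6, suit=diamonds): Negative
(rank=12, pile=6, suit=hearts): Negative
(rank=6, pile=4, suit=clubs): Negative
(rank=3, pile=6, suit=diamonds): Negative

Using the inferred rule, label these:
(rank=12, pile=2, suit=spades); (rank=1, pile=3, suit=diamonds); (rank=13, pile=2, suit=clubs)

The common property of the 'Positive' items is: rank ≥ 11 AND pile ≤ 4. No 'Negative' item has it.
(rank=12, pile=2, suit=spades) — rank = 12, pile = 2, hence Positive. (rank=1, pile=3, suit=diamonds) — rank = 1, pile = 3, hence Negative. (rank=13, pile=2, suit=clubs) — rank = 13, pile = 2, hence Positive.

Positive, Negative, Positive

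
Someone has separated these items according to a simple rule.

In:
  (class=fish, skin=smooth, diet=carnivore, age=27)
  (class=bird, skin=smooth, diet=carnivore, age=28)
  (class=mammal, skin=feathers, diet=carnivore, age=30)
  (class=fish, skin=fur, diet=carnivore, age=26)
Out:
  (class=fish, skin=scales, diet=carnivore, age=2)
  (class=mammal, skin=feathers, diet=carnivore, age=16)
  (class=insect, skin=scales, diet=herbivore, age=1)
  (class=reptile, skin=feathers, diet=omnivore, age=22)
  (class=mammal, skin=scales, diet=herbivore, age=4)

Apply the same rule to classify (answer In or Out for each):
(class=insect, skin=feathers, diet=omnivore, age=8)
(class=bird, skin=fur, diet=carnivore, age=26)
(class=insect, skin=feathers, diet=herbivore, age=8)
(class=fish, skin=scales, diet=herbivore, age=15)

The common property of the 'In' items is: age ≥ 26. No 'Out' item has it.

Out, In, Out, Out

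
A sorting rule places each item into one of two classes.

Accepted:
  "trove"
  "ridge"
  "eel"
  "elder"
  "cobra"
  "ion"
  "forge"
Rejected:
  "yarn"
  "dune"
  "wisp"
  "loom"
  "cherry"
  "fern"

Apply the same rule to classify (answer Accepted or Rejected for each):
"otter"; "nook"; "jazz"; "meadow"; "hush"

Accepted, Rejected, Rejected, Rejected, Rejected

Checking candidate rules against both groups, what survives is: odd length.
"otter" — length 5, hence Accepted.
"nook" — length 4, hence Rejected.
"jazz" — length 4, hence Rejected.
"meadow" — length 6, hence Rejected.
"hush" — length 4, hence Rejected.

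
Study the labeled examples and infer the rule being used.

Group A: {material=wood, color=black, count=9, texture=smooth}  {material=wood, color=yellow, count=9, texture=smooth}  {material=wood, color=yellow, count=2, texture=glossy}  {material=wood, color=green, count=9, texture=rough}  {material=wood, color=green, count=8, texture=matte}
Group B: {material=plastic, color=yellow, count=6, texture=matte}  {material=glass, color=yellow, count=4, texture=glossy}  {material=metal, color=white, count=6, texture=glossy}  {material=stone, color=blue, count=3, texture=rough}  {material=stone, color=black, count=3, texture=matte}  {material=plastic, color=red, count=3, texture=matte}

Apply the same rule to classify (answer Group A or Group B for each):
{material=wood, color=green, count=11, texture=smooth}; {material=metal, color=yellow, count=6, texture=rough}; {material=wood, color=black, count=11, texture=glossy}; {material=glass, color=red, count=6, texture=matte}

Group A, Group B, Group A, Group B

Rule: material is wood. This holds for each 'Group A' example and fails for each 'Group B' one.
{material=wood, color=green, count=11, texture=smooth}: material is wood — checks out, so Group A.
{material=metal, color=yellow, count=6, texture=rough}: material is metal — does not pass, so Group B.
{material=wood, color=black, count=11, texture=glossy}: material is wood — checks out, so Group A.
{material=glass, color=red, count=6, texture=matte}: material is glass — does not pass, so Group B.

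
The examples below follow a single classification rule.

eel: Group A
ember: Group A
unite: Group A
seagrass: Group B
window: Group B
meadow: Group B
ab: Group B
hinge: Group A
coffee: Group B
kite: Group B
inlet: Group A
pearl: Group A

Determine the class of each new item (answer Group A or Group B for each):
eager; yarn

Group A, Group B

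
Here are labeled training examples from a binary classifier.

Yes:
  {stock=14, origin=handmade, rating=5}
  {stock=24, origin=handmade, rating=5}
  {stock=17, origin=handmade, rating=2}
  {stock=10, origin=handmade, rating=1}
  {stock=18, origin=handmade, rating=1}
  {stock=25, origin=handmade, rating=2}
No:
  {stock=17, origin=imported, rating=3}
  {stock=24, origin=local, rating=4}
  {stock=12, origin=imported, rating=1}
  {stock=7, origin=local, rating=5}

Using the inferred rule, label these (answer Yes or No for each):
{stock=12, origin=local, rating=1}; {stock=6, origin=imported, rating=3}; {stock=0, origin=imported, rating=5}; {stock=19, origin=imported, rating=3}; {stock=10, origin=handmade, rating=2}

No, No, No, No, Yes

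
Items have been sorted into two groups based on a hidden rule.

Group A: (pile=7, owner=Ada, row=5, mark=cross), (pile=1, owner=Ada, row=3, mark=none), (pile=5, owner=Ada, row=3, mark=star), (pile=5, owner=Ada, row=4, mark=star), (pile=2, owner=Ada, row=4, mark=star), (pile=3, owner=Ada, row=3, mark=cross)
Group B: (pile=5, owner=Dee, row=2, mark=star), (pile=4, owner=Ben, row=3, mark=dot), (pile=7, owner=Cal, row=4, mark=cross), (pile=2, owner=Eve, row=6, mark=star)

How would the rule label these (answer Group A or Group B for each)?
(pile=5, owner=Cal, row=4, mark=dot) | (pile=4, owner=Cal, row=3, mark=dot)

Group B, Group B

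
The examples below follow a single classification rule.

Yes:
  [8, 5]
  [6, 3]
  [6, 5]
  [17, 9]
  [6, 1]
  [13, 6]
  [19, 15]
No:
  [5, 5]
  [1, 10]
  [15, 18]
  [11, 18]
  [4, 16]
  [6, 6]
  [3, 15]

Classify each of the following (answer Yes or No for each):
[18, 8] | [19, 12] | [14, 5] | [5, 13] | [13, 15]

Yes, Yes, Yes, No, No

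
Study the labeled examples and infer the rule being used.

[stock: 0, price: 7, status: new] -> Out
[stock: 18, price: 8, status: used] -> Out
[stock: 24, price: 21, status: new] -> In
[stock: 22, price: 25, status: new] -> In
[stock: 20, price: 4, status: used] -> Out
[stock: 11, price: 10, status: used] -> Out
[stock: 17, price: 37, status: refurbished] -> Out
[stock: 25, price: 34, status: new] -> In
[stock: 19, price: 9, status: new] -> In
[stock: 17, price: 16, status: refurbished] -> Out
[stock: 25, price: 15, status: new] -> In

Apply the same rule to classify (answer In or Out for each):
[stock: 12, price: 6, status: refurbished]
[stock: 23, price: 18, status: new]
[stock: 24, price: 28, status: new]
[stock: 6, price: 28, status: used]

Out, In, In, Out

'In' ⟺ status is new AND price ≥ 8.
[stock: 12, price: 6, status: refurbished]: Out (status is refurbished, price = 6).
[stock: 23, price: 18, status: new]: In (status is new, price = 18).
[stock: 24, price: 28, status: new]: In (status is new, price = 28).
[stock: 6, price: 28, status: used]: Out (status is used, price = 28).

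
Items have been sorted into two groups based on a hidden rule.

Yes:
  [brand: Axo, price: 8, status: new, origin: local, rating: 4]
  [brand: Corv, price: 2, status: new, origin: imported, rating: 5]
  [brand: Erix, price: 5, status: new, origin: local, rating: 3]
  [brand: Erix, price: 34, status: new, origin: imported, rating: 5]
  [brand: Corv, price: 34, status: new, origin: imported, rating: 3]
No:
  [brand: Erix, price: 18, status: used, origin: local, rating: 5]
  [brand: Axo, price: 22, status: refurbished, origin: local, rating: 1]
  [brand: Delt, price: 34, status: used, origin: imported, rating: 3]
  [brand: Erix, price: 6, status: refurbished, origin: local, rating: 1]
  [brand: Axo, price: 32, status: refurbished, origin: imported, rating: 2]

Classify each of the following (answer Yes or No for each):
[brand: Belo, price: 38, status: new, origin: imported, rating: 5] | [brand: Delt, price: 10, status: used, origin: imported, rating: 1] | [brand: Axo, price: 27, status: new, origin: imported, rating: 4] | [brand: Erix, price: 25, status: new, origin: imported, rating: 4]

Checking candidate rules against both groups, what survives is: status is new.

Yes, No, Yes, Yes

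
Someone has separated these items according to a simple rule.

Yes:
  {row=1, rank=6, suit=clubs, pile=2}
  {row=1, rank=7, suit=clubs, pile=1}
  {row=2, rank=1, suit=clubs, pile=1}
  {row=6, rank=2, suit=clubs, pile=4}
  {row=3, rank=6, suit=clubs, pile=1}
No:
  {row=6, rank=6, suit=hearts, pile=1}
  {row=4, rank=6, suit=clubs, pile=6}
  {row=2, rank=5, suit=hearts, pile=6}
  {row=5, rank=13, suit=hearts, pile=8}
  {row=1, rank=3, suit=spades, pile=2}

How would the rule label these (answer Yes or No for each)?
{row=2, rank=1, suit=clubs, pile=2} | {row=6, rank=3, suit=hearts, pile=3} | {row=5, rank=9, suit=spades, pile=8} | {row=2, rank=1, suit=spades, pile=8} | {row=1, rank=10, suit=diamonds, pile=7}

Yes, No, No, No, No

The common property of the 'Yes' items is: suit is clubs AND pile ≤ 4. No 'No' item has it.
{row=2, rank=1, suit=clubs, pile=2}: suit is clubs, pile = 2 — matches, so Yes. {row=6, rank=3, suit=hearts, pile=3}: suit is hearts, pile = 3 — doesn't match, so No. {row=5, rank=9, suit=spades, pile=8}: suit is spades, pile = 8 — doesn't match, so No. {row=2, rank=1, suit=spades, pile=8}: suit is spades, pile = 8 — doesn't match, so No. {row=1, rank=10, suit=diamonds, pile=7}: suit is diamonds, pile = 7 — doesn't match, so No.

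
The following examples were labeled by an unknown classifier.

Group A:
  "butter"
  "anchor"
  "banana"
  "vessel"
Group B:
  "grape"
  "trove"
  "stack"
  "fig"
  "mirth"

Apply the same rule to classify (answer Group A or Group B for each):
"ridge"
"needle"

Group B, Group A

The common property of the 'Group A' items is: even length. No 'Group B' item has it.
Group B: "ridge", since length 5. Group A: "needle", since length 6.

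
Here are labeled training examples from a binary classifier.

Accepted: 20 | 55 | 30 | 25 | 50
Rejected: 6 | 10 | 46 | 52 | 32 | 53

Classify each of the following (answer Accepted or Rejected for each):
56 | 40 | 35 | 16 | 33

Rejected, Accepted, Accepted, Rejected, Rejected

Every 'Accepted' example satisfies: multiple of 5 AND at least 20. None of the 'Rejected' examples do.
56: 56 = 5·11 + 1, 56 ≥ 20, does not fit → Rejected.
40: 40 = 5·8, 40 ≥ 20, qualifies → Accepted.
35: 35 = 5·7, 35 ≥ 20, qualifies → Accepted.
16: 16 = 5·3 + 1, 16 < 20, does not fit → Rejected.
33: 33 = 5·6 + 3, 33 ≥ 20, does not fit → Rejected.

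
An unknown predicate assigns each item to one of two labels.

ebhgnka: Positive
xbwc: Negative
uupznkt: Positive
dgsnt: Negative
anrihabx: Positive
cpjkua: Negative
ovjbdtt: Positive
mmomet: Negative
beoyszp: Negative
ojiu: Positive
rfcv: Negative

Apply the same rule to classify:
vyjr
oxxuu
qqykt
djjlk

Negative, Positive, Negative, Negative

Comparing the two groups points to one rule — starts with a vowel.
vyjr: starts with 'v', fails this test → Negative. oxxuu: starts with 'o', meets the rule → Positive. qqykt: starts with 'q', fails this test → Negative. djjlk: starts with 'd', fails this test → Negative.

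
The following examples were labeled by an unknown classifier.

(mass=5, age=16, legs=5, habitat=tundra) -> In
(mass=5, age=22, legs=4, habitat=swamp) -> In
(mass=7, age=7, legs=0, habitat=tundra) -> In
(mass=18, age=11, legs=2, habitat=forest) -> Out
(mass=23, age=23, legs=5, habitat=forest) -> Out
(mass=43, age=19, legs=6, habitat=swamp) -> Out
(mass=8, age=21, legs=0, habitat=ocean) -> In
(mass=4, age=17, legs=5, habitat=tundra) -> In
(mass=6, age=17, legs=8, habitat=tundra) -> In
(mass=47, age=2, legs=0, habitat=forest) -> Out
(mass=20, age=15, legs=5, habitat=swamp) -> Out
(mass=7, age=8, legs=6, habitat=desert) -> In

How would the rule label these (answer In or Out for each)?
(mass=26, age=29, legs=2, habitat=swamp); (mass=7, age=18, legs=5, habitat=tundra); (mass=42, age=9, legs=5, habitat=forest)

Out, In, Out

'In' ⟺ mass ≤ 8.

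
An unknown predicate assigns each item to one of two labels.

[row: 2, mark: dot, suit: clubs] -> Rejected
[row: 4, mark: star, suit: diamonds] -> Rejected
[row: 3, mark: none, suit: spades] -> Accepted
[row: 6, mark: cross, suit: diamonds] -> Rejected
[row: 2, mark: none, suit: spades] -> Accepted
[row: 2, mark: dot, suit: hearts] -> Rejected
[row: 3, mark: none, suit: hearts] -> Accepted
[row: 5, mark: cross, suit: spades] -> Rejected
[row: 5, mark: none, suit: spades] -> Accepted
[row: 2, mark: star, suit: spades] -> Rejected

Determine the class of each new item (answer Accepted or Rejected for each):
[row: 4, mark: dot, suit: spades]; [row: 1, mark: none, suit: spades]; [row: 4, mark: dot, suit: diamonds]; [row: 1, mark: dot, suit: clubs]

Rejected, Accepted, Rejected, Rejected

Checking candidate rules against both groups, what survives is: mark is none.
[row: 4, mark: dot, suit: spades] — mark is dot, hence Rejected.
[row: 1, mark: none, suit: spades] — mark is none, hence Accepted.
[row: 4, mark: dot, suit: diamonds] — mark is dot, hence Rejected.
[row: 1, mark: dot, suit: clubs] — mark is dot, hence Rejected.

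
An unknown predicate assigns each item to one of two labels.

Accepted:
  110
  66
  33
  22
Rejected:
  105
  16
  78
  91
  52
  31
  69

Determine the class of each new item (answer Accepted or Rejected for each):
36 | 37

The simplest hypothesis consistent with all the labels is: multiple of 11.

Rejected, Rejected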